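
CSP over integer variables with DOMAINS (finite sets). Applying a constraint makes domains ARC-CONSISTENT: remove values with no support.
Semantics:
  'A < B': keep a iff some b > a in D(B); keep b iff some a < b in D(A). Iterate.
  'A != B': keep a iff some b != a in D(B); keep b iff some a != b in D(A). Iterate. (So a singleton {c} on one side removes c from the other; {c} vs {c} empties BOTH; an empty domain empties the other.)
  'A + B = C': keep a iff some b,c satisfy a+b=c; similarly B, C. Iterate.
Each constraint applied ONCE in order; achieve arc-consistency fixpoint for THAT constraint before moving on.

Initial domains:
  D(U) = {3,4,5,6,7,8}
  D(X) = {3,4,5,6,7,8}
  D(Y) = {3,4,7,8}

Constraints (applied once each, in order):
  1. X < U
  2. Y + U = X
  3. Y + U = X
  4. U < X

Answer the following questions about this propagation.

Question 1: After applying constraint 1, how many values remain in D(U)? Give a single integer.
Constraint 1 (X < U) on D(X)={3,4,5,6,7,8} D(U)={3,4,5,6,7,8}: X {3,4,5,6,7,8}->{3,4,5,6,7}; U {3,4,5,6,7,8}->{4,5,6,7,8}
So after constraint 1: D(U)={4,5,6,7,8}, size = 5

Answer: 5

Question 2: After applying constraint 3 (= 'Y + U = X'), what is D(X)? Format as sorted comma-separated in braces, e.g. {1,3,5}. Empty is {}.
Answer: {7}

Derivation:
Constraint 1 (X < U) on D(X)={3,4,5,6,7,8} D(U)={3,4,5,6,7,8}: X {3,4,5,6,7,8}->{3,4,5,6,7}; U {3,4,5,6,7,8}->{4,5,6,7,8}
Constraint 2 (Y + U = X) on D(Y)={3,4,7,8} D(U)={4,5,6,7,8} D(X)={3,4,5,6,7}: Y {3,4,7,8}->{3}; U {4,5,6,7,8}->{4}; X {3,4,5,6,7}->{7}
Constraint 3 (Y + U = X) on D(Y)={3} D(U)={4} D(X)={7}: no change
So after constraint 3: D(X) = {7}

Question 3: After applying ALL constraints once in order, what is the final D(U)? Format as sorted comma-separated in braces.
Constraint 1 (X < U) on D(X)={3,4,5,6,7,8} D(U)={3,4,5,6,7,8}: X {3,4,5,6,7,8}->{3,4,5,6,7}; U {3,4,5,6,7,8}->{4,5,6,7,8}
Constraint 2 (Y + U = X) on D(Y)={3,4,7,8} D(U)={4,5,6,7,8} D(X)={3,4,5,6,7}: Y {3,4,7,8}->{3}; U {4,5,6,7,8}->{4}; X {3,4,5,6,7}->{7}
Constraint 3 (Y + U = X) on D(Y)={3} D(U)={4} D(X)={7}: no change
Constraint 4 (U < X) on D(U)={4} D(X)={7}: no change
So after all 4 constraints: D(U) = {4}

Answer: {4}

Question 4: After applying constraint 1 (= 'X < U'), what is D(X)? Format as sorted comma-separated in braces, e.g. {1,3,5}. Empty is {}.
Constraint 1 (X < U) on D(X)={3,4,5,6,7,8} D(U)={3,4,5,6,7,8}: X {3,4,5,6,7,8}->{3,4,5,6,7}; U {3,4,5,6,7,8}->{4,5,6,7,8}
So after constraint 1: D(X) = {3,4,5,6,7}

Answer: {3,4,5,6,7}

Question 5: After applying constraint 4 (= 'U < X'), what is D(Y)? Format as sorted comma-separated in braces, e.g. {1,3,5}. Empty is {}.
Constraint 1 (X < U) on D(X)={3,4,5,6,7,8} D(U)={3,4,5,6,7,8}: X {3,4,5,6,7,8}->{3,4,5,6,7}; U {3,4,5,6,7,8}->{4,5,6,7,8}
Constraint 2 (Y + U = X) on D(Y)={3,4,7,8} D(U)={4,5,6,7,8} D(X)={3,4,5,6,7}: Y {3,4,7,8}->{3}; U {4,5,6,7,8}->{4}; X {3,4,5,6,7}->{7}
Constraint 3 (Y + U = X) on D(Y)={3} D(U)={4} D(X)={7}: no change
Constraint 4 (U < X) on D(U)={4} D(X)={7}: no change
So after constraint 4: D(Y) = {3}

Answer: {3}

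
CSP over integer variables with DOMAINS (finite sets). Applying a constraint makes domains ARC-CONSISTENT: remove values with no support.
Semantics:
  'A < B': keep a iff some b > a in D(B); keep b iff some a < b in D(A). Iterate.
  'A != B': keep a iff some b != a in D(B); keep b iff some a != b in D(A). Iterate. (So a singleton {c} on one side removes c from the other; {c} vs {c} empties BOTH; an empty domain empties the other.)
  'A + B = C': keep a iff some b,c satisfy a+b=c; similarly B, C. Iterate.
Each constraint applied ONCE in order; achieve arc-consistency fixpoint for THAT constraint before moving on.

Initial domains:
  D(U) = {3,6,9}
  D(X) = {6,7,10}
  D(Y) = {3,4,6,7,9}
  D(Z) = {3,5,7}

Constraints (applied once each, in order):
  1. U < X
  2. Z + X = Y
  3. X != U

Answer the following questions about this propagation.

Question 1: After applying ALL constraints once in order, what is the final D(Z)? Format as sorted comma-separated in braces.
Answer: {3}

Derivation:
Constraint 1 (U < X) on D(U)={3,6,9} D(X)={6,7,10}: no change
Constraint 2 (Z + X = Y) on D(Z)={3,5,7} D(X)={6,7,10} D(Y)={3,4,6,7,9}: Z {3,5,7}->{3}; X {6,7,10}->{6}; Y {3,4,6,7,9}->{9}
Constraint 3 (X != U) on D(X)={6} D(U)={3,6,9}: U {3,6,9}->{3,9}
So after all 3 constraints: D(Z) = {3}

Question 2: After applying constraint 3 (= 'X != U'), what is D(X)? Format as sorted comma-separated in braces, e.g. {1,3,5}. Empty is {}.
Answer: {6}

Derivation:
Constraint 1 (U < X) on D(U)={3,6,9} D(X)={6,7,10}: no change
Constraint 2 (Z + X = Y) on D(Z)={3,5,7} D(X)={6,7,10} D(Y)={3,4,6,7,9}: Z {3,5,7}->{3}; X {6,7,10}->{6}; Y {3,4,6,7,9}->{9}
Constraint 3 (X != U) on D(X)={6} D(U)={3,6,9}: U {3,6,9}->{3,9}
So after constraint 3: D(X) = {6}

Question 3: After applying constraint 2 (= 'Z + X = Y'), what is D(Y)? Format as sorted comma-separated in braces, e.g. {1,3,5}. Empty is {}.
Constraint 1 (U < X) on D(U)={3,6,9} D(X)={6,7,10}: no change
Constraint 2 (Z + X = Y) on D(Z)={3,5,7} D(X)={6,7,10} D(Y)={3,4,6,7,9}: Z {3,5,7}->{3}; X {6,7,10}->{6}; Y {3,4,6,7,9}->{9}
So after constraint 2: D(Y) = {9}

Answer: {9}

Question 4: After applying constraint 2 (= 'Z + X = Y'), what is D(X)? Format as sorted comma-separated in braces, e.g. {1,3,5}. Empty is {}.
Answer: {6}

Derivation:
Constraint 1 (U < X) on D(U)={3,6,9} D(X)={6,7,10}: no change
Constraint 2 (Z + X = Y) on D(Z)={3,5,7} D(X)={6,7,10} D(Y)={3,4,6,7,9}: Z {3,5,7}->{3}; X {6,7,10}->{6}; Y {3,4,6,7,9}->{9}
So after constraint 2: D(X) = {6}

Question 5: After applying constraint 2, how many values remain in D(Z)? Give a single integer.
Constraint 1 (U < X) on D(U)={3,6,9} D(X)={6,7,10}: no change
Constraint 2 (Z + X = Y) on D(Z)={3,5,7} D(X)={6,7,10} D(Y)={3,4,6,7,9}: Z {3,5,7}->{3}; X {6,7,10}->{6}; Y {3,4,6,7,9}->{9}
So after constraint 2: D(Z)={3}, size = 1

Answer: 1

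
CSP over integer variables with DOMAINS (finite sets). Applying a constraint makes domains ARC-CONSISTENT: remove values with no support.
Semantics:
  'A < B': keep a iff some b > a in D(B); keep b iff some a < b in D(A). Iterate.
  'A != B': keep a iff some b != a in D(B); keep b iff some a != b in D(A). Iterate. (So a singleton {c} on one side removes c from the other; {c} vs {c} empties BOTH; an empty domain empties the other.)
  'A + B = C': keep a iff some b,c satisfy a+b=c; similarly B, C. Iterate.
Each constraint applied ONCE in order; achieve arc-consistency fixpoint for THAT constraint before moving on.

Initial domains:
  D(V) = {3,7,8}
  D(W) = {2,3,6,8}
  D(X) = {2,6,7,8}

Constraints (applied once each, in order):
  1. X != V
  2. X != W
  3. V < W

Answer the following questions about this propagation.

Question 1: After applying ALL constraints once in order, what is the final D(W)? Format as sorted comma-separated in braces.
Answer: {6,8}

Derivation:
Constraint 1 (X != V) on D(X)={2,6,7,8} D(V)={3,7,8}: no change
Constraint 2 (X != W) on D(X)={2,6,7,8} D(W)={2,3,6,8}: no change
Constraint 3 (V < W) on D(V)={3,7,8} D(W)={2,3,6,8}: V {3,7,8}->{3,7}; W {2,3,6,8}->{6,8}
So after all 3 constraints: D(W) = {6,8}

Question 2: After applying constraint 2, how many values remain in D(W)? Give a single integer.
Constraint 1 (X != V) on D(X)={2,6,7,8} D(V)={3,7,8}: no change
Constraint 2 (X != W) on D(X)={2,6,7,8} D(W)={2,3,6,8}: no change
So after constraint 2: D(W)={2,3,6,8}, size = 4

Answer: 4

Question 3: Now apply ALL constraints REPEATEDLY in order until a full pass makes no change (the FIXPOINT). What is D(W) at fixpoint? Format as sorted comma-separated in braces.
Answer: {6,8}

Derivation:
pass 0 (initial): D(W)={2,3,6,8}
pass 1: V {3,7,8}->{3,7}; W {2,3,6,8}->{6,8}
pass 2: no change
Fixpoint after 2 passes: D(W) = {6,8}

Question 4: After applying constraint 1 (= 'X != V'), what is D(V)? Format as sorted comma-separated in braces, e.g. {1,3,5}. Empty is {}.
Answer: {3,7,8}

Derivation:
Constraint 1 (X != V) on D(X)={2,6,7,8} D(V)={3,7,8}: no change
So after constraint 1: D(V) = {3,7,8}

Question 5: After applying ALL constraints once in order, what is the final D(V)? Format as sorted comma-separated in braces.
Constraint 1 (X != V) on D(X)={2,6,7,8} D(V)={3,7,8}: no change
Constraint 2 (X != W) on D(X)={2,6,7,8} D(W)={2,3,6,8}: no change
Constraint 3 (V < W) on D(V)={3,7,8} D(W)={2,3,6,8}: V {3,7,8}->{3,7}; W {2,3,6,8}->{6,8}
So after all 3 constraints: D(V) = {3,7}

Answer: {3,7}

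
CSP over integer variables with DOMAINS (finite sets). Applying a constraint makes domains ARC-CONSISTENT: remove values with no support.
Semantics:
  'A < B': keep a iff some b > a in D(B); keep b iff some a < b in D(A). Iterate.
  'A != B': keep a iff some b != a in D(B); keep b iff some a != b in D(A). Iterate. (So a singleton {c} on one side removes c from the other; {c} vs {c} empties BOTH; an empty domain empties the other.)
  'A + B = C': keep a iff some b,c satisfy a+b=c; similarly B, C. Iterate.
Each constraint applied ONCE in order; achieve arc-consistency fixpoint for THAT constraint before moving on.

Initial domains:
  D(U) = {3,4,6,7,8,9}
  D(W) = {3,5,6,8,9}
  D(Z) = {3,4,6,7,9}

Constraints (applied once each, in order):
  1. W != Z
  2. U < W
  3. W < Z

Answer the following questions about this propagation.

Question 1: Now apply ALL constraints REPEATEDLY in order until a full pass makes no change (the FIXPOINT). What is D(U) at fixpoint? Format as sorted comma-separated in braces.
pass 0 (initial): D(U)={3,4,6,7,8,9}
pass 1: U {3,4,6,7,8,9}->{3,4,6,7,8}; W {3,5,6,8,9}->{5,6,8}; Z {3,4,6,7,9}->{6,7,9}
pass 2: U {3,4,6,7,8}->{3,4,6,7}
pass 3: no change
Fixpoint after 3 passes: D(U) = {3,4,6,7}

Answer: {3,4,6,7}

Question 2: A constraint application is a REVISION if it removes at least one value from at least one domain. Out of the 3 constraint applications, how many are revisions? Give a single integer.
Constraint 1 (W != Z) on D(W)={3,5,6,8,9} D(Z)={3,4,6,7,9}: no change => not a revision
Constraint 2 (U < W) on D(U)={3,4,6,7,8,9} D(W)={3,5,6,8,9}: U {3,4,6,7,8,9}->{3,4,6,7,8}; W {3,5,6,8,9}->{5,6,8,9} => REVISION
Constraint 3 (W < Z) on D(W)={5,6,8,9} D(Z)={3,4,6,7,9}: W {5,6,8,9}->{5,6,8}; Z {3,4,6,7,9}->{6,7,9} => REVISION
Total revisions = 2

Answer: 2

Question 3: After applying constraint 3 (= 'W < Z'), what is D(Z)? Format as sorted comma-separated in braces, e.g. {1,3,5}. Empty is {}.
Constraint 1 (W != Z) on D(W)={3,5,6,8,9} D(Z)={3,4,6,7,9}: no change
Constraint 2 (U < W) on D(U)={3,4,6,7,8,9} D(W)={3,5,6,8,9}: U {3,4,6,7,8,9}->{3,4,6,7,8}; W {3,5,6,8,9}->{5,6,8,9}
Constraint 3 (W < Z) on D(W)={5,6,8,9} D(Z)={3,4,6,7,9}: W {5,6,8,9}->{5,6,8}; Z {3,4,6,7,9}->{6,7,9}
So after constraint 3: D(Z) = {6,7,9}

Answer: {6,7,9}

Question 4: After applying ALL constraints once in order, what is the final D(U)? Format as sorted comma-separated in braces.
Constraint 1 (W != Z) on D(W)={3,5,6,8,9} D(Z)={3,4,6,7,9}: no change
Constraint 2 (U < W) on D(U)={3,4,6,7,8,9} D(W)={3,5,6,8,9}: U {3,4,6,7,8,9}->{3,4,6,7,8}; W {3,5,6,8,9}->{5,6,8,9}
Constraint 3 (W < Z) on D(W)={5,6,8,9} D(Z)={3,4,6,7,9}: W {5,6,8,9}->{5,6,8}; Z {3,4,6,7,9}->{6,7,9}
So after all 3 constraints: D(U) = {3,4,6,7,8}

Answer: {3,4,6,7,8}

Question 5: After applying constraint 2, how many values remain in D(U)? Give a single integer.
Constraint 1 (W != Z) on D(W)={3,5,6,8,9} D(Z)={3,4,6,7,9}: no change
Constraint 2 (U < W) on D(U)={3,4,6,7,8,9} D(W)={3,5,6,8,9}: U {3,4,6,7,8,9}->{3,4,6,7,8}; W {3,5,6,8,9}->{5,6,8,9}
So after constraint 2: D(U)={3,4,6,7,8}, size = 5

Answer: 5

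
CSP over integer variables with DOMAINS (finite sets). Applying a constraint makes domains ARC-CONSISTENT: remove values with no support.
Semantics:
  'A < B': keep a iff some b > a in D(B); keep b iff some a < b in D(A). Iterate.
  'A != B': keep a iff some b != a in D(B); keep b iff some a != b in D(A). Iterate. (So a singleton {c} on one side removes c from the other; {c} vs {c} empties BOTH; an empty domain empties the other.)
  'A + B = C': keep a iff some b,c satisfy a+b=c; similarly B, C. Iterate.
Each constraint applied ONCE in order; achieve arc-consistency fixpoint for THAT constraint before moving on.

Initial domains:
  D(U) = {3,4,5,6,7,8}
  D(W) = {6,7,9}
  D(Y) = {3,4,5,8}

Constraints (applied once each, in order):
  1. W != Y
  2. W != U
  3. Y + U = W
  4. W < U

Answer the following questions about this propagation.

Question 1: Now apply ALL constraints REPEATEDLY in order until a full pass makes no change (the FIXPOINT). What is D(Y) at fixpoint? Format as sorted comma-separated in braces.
pass 0 (initial): D(Y)={3,4,5,8}
pass 1: U {3,4,5,6,7,8}->{}; W {6,7,9}->{}; Y {3,4,5,8}->{3,4,5}
pass 2: Y {3,4,5}->{}
pass 3: no change
Fixpoint after 3 passes: D(Y) = {}

Answer: {}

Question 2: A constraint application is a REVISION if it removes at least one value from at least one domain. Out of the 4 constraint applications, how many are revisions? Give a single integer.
Answer: 2

Derivation:
Constraint 1 (W != Y) on D(W)={6,7,9} D(Y)={3,4,5,8}: no change => not a revision
Constraint 2 (W != U) on D(W)={6,7,9} D(U)={3,4,5,6,7,8}: no change => not a revision
Constraint 3 (Y + U = W) on D(Y)={3,4,5,8} D(U)={3,4,5,6,7,8} D(W)={6,7,9}: Y {3,4,5,8}->{3,4,5}; U {3,4,5,6,7,8}->{3,4,5,6} => REVISION
Constraint 4 (W < U) on D(W)={6,7,9} D(U)={3,4,5,6}: W {6,7,9}->{}; U {3,4,5,6}->{} => REVISION
Total revisions = 2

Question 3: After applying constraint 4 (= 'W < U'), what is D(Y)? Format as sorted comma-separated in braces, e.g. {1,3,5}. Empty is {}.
Answer: {3,4,5}

Derivation:
Constraint 1 (W != Y) on D(W)={6,7,9} D(Y)={3,4,5,8}: no change
Constraint 2 (W != U) on D(W)={6,7,9} D(U)={3,4,5,6,7,8}: no change
Constraint 3 (Y + U = W) on D(Y)={3,4,5,8} D(U)={3,4,5,6,7,8} D(W)={6,7,9}: Y {3,4,5,8}->{3,4,5}; U {3,4,5,6,7,8}->{3,4,5,6}
Constraint 4 (W < U) on D(W)={6,7,9} D(U)={3,4,5,6}: W {6,7,9}->{}; U {3,4,5,6}->{}
So after constraint 4: D(Y) = {3,4,5}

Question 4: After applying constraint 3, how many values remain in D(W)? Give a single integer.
Answer: 3

Derivation:
Constraint 1 (W != Y) on D(W)={6,7,9} D(Y)={3,4,5,8}: no change
Constraint 2 (W != U) on D(W)={6,7,9} D(U)={3,4,5,6,7,8}: no change
Constraint 3 (Y + U = W) on D(Y)={3,4,5,8} D(U)={3,4,5,6,7,8} D(W)={6,7,9}: Y {3,4,5,8}->{3,4,5}; U {3,4,5,6,7,8}->{3,4,5,6}
So after constraint 3: D(W)={6,7,9}, size = 3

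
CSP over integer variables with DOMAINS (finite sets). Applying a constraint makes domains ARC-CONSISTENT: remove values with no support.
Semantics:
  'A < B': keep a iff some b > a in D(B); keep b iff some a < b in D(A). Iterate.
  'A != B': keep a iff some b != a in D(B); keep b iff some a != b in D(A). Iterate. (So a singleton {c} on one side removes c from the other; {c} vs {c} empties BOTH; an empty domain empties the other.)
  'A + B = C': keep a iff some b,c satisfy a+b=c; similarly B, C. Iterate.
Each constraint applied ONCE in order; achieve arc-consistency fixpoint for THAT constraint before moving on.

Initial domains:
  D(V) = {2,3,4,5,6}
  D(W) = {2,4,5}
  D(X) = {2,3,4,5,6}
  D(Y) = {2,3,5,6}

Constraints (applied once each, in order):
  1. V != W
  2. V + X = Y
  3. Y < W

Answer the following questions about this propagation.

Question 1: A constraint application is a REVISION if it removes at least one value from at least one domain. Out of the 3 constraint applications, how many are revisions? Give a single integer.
Answer: 2

Derivation:
Constraint 1 (V != W) on D(V)={2,3,4,5,6} D(W)={2,4,5}: no change => not a revision
Constraint 2 (V + X = Y) on D(V)={2,3,4,5,6} D(X)={2,3,4,5,6} D(Y)={2,3,5,6}: V {2,3,4,5,6}->{2,3,4}; X {2,3,4,5,6}->{2,3,4}; Y {2,3,5,6}->{5,6} => REVISION
Constraint 3 (Y < W) on D(Y)={5,6} D(W)={2,4,5}: Y {5,6}->{}; W {2,4,5}->{} => REVISION
Total revisions = 2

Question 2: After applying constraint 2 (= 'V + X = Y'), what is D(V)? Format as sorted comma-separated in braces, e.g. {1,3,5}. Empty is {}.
Answer: {2,3,4}

Derivation:
Constraint 1 (V != W) on D(V)={2,3,4,5,6} D(W)={2,4,5}: no change
Constraint 2 (V + X = Y) on D(V)={2,3,4,5,6} D(X)={2,3,4,5,6} D(Y)={2,3,5,6}: V {2,3,4,5,6}->{2,3,4}; X {2,3,4,5,6}->{2,3,4}; Y {2,3,5,6}->{5,6}
So after constraint 2: D(V) = {2,3,4}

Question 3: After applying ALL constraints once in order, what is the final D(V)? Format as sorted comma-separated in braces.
Constraint 1 (V != W) on D(V)={2,3,4,5,6} D(W)={2,4,5}: no change
Constraint 2 (V + X = Y) on D(V)={2,3,4,5,6} D(X)={2,3,4,5,6} D(Y)={2,3,5,6}: V {2,3,4,5,6}->{2,3,4}; X {2,3,4,5,6}->{2,3,4}; Y {2,3,5,6}->{5,6}
Constraint 3 (Y < W) on D(Y)={5,6} D(W)={2,4,5}: Y {5,6}->{}; W {2,4,5}->{}
So after all 3 constraints: D(V) = {2,3,4}

Answer: {2,3,4}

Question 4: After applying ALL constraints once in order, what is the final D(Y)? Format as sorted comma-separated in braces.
Answer: {}

Derivation:
Constraint 1 (V != W) on D(V)={2,3,4,5,6} D(W)={2,4,5}: no change
Constraint 2 (V + X = Y) on D(V)={2,3,4,5,6} D(X)={2,3,4,5,6} D(Y)={2,3,5,6}: V {2,3,4,5,6}->{2,3,4}; X {2,3,4,5,6}->{2,3,4}; Y {2,3,5,6}->{5,6}
Constraint 3 (Y < W) on D(Y)={5,6} D(W)={2,4,5}: Y {5,6}->{}; W {2,4,5}->{}
So after all 3 constraints: D(Y) = {}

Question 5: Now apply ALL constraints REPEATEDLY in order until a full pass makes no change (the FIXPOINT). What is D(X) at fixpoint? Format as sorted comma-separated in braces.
Answer: {}

Derivation:
pass 0 (initial): D(X)={2,3,4,5,6}
pass 1: V {2,3,4,5,6}->{2,3,4}; W {2,4,5}->{}; X {2,3,4,5,6}->{2,3,4}; Y {2,3,5,6}->{}
pass 2: V {2,3,4}->{}; X {2,3,4}->{}
pass 3: no change
Fixpoint after 3 passes: D(X) = {}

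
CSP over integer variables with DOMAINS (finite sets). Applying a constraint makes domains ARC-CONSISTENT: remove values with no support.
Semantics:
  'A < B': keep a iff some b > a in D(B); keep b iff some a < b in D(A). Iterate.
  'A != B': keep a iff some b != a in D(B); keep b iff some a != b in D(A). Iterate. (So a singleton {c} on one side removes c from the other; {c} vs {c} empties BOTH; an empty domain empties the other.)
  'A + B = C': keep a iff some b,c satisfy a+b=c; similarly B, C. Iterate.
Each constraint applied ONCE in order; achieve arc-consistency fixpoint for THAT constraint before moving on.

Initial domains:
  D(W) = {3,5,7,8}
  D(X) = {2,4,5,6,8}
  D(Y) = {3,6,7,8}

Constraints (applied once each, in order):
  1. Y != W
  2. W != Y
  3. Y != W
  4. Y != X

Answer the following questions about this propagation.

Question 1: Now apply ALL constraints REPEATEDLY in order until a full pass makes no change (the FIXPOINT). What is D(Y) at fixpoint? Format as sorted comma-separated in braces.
Answer: {3,6,7,8}

Derivation:
pass 0 (initial): D(Y)={3,6,7,8}
pass 1: no change
Fixpoint after 1 passes: D(Y) = {3,6,7,8}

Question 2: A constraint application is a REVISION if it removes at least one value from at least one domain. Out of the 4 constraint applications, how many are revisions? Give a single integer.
Answer: 0

Derivation:
Constraint 1 (Y != W) on D(Y)={3,6,7,8} D(W)={3,5,7,8}: no change => not a revision
Constraint 2 (W != Y) on D(W)={3,5,7,8} D(Y)={3,6,7,8}: no change => not a revision
Constraint 3 (Y != W) on D(Y)={3,6,7,8} D(W)={3,5,7,8}: no change => not a revision
Constraint 4 (Y != X) on D(Y)={3,6,7,8} D(X)={2,4,5,6,8}: no change => not a revision
Total revisions = 0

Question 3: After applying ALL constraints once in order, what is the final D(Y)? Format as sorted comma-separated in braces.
Answer: {3,6,7,8}

Derivation:
Constraint 1 (Y != W) on D(Y)={3,6,7,8} D(W)={3,5,7,8}: no change
Constraint 2 (W != Y) on D(W)={3,5,7,8} D(Y)={3,6,7,8}: no change
Constraint 3 (Y != W) on D(Y)={3,6,7,8} D(W)={3,5,7,8}: no change
Constraint 4 (Y != X) on D(Y)={3,6,7,8} D(X)={2,4,5,6,8}: no change
So after all 4 constraints: D(Y) = {3,6,7,8}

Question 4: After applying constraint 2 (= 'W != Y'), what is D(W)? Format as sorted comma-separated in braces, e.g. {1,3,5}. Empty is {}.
Answer: {3,5,7,8}

Derivation:
Constraint 1 (Y != W) on D(Y)={3,6,7,8} D(W)={3,5,7,8}: no change
Constraint 2 (W != Y) on D(W)={3,5,7,8} D(Y)={3,6,7,8}: no change
So after constraint 2: D(W) = {3,5,7,8}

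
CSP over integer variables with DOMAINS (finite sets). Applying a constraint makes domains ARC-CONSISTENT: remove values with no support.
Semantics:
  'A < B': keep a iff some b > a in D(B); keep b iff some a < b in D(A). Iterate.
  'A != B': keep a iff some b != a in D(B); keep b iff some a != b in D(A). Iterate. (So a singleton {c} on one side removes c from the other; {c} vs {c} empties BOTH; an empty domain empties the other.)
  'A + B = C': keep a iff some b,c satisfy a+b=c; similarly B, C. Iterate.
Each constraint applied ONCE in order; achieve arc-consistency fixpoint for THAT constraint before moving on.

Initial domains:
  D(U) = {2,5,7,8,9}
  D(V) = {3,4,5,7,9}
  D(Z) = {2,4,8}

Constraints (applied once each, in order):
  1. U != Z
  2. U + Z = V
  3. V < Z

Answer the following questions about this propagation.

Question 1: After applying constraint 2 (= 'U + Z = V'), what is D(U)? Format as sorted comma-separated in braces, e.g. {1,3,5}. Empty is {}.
Constraint 1 (U != Z) on D(U)={2,5,7,8,9} D(Z)={2,4,8}: no change
Constraint 2 (U + Z = V) on D(U)={2,5,7,8,9} D(Z)={2,4,8} D(V)={3,4,5,7,9}: U {2,5,7,8,9}->{2,5,7}; Z {2,4,8}->{2,4}; V {3,4,5,7,9}->{4,7,9}
So after constraint 2: D(U) = {2,5,7}

Answer: {2,5,7}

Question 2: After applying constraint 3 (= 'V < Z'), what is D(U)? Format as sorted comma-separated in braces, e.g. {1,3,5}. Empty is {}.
Constraint 1 (U != Z) on D(U)={2,5,7,8,9} D(Z)={2,4,8}: no change
Constraint 2 (U + Z = V) on D(U)={2,5,7,8,9} D(Z)={2,4,8} D(V)={3,4,5,7,9}: U {2,5,7,8,9}->{2,5,7}; Z {2,4,8}->{2,4}; V {3,4,5,7,9}->{4,7,9}
Constraint 3 (V < Z) on D(V)={4,7,9} D(Z)={2,4}: V {4,7,9}->{}; Z {2,4}->{}
So after constraint 3: D(U) = {2,5,7}

Answer: {2,5,7}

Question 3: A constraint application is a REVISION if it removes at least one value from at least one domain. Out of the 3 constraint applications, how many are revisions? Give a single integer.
Constraint 1 (U != Z) on D(U)={2,5,7,8,9} D(Z)={2,4,8}: no change => not a revision
Constraint 2 (U + Z = V) on D(U)={2,5,7,8,9} D(Z)={2,4,8} D(V)={3,4,5,7,9}: U {2,5,7,8,9}->{2,5,7}; Z {2,4,8}->{2,4}; V {3,4,5,7,9}->{4,7,9} => REVISION
Constraint 3 (V < Z) on D(V)={4,7,9} D(Z)={2,4}: V {4,7,9}->{}; Z {2,4}->{} => REVISION
Total revisions = 2

Answer: 2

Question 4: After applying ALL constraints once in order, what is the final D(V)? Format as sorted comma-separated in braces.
Answer: {}

Derivation:
Constraint 1 (U != Z) on D(U)={2,5,7,8,9} D(Z)={2,4,8}: no change
Constraint 2 (U + Z = V) on D(U)={2,5,7,8,9} D(Z)={2,4,8} D(V)={3,4,5,7,9}: U {2,5,7,8,9}->{2,5,7}; Z {2,4,8}->{2,4}; V {3,4,5,7,9}->{4,7,9}
Constraint 3 (V < Z) on D(V)={4,7,9} D(Z)={2,4}: V {4,7,9}->{}; Z {2,4}->{}
So after all 3 constraints: D(V) = {}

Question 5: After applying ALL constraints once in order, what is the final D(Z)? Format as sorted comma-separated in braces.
Answer: {}

Derivation:
Constraint 1 (U != Z) on D(U)={2,5,7,8,9} D(Z)={2,4,8}: no change
Constraint 2 (U + Z = V) on D(U)={2,5,7,8,9} D(Z)={2,4,8} D(V)={3,4,5,7,9}: U {2,5,7,8,9}->{2,5,7}; Z {2,4,8}->{2,4}; V {3,4,5,7,9}->{4,7,9}
Constraint 3 (V < Z) on D(V)={4,7,9} D(Z)={2,4}: V {4,7,9}->{}; Z {2,4}->{}
So after all 3 constraints: D(Z) = {}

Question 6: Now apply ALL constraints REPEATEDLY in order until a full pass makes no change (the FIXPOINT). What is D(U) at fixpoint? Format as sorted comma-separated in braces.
Answer: {}

Derivation:
pass 0 (initial): D(U)={2,5,7,8,9}
pass 1: U {2,5,7,8,9}->{2,5,7}; V {3,4,5,7,9}->{}; Z {2,4,8}->{}
pass 2: U {2,5,7}->{}
pass 3: no change
Fixpoint after 3 passes: D(U) = {}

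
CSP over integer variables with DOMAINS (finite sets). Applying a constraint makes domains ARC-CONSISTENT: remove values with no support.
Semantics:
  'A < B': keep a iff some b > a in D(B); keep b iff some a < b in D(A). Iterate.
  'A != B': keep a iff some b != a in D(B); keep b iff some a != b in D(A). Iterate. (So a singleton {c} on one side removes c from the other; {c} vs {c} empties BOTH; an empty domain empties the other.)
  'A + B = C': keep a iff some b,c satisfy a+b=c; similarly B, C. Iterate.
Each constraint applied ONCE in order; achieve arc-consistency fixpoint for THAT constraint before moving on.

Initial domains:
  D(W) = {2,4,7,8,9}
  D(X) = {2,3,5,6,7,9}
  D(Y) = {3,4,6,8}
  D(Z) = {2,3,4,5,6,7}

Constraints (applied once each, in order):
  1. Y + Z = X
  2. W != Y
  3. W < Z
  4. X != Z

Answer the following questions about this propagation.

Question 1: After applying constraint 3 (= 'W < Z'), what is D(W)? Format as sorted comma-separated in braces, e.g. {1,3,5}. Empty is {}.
Answer: {2,4}

Derivation:
Constraint 1 (Y + Z = X) on D(Y)={3,4,6,8} D(Z)={2,3,4,5,6,7} D(X)={2,3,5,6,7,9}: Y {3,4,6,8}->{3,4,6}; Z {2,3,4,5,6,7}->{2,3,4,5,6}; X {2,3,5,6,7,9}->{5,6,7,9}
Constraint 2 (W != Y) on D(W)={2,4,7,8,9} D(Y)={3,4,6}: no change
Constraint 3 (W < Z) on D(W)={2,4,7,8,9} D(Z)={2,3,4,5,6}: W {2,4,7,8,9}->{2,4}; Z {2,3,4,5,6}->{3,4,5,6}
So after constraint 3: D(W) = {2,4}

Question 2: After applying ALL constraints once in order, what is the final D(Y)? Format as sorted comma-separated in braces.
Constraint 1 (Y + Z = X) on D(Y)={3,4,6,8} D(Z)={2,3,4,5,6,7} D(X)={2,3,5,6,7,9}: Y {3,4,6,8}->{3,4,6}; Z {2,3,4,5,6,7}->{2,3,4,5,6}; X {2,3,5,6,7,9}->{5,6,7,9}
Constraint 2 (W != Y) on D(W)={2,4,7,8,9} D(Y)={3,4,6}: no change
Constraint 3 (W < Z) on D(W)={2,4,7,8,9} D(Z)={2,3,4,5,6}: W {2,4,7,8,9}->{2,4}; Z {2,3,4,5,6}->{3,4,5,6}
Constraint 4 (X != Z) on D(X)={5,6,7,9} D(Z)={3,4,5,6}: no change
So after all 4 constraints: D(Y) = {3,4,6}

Answer: {3,4,6}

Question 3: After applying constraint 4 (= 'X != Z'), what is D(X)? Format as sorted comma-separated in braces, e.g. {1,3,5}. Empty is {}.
Answer: {5,6,7,9}

Derivation:
Constraint 1 (Y + Z = X) on D(Y)={3,4,6,8} D(Z)={2,3,4,5,6,7} D(X)={2,3,5,6,7,9}: Y {3,4,6,8}->{3,4,6}; Z {2,3,4,5,6,7}->{2,3,4,5,6}; X {2,3,5,6,7,9}->{5,6,7,9}
Constraint 2 (W != Y) on D(W)={2,4,7,8,9} D(Y)={3,4,6}: no change
Constraint 3 (W < Z) on D(W)={2,4,7,8,9} D(Z)={2,3,4,5,6}: W {2,4,7,8,9}->{2,4}; Z {2,3,4,5,6}->{3,4,5,6}
Constraint 4 (X != Z) on D(X)={5,6,7,9} D(Z)={3,4,5,6}: no change
So after constraint 4: D(X) = {5,6,7,9}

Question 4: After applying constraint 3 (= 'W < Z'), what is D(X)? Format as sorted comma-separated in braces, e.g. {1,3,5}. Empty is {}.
Answer: {5,6,7,9}

Derivation:
Constraint 1 (Y + Z = X) on D(Y)={3,4,6,8} D(Z)={2,3,4,5,6,7} D(X)={2,3,5,6,7,9}: Y {3,4,6,8}->{3,4,6}; Z {2,3,4,5,6,7}->{2,3,4,5,6}; X {2,3,5,6,7,9}->{5,6,7,9}
Constraint 2 (W != Y) on D(W)={2,4,7,8,9} D(Y)={3,4,6}: no change
Constraint 3 (W < Z) on D(W)={2,4,7,8,9} D(Z)={2,3,4,5,6}: W {2,4,7,8,9}->{2,4}; Z {2,3,4,5,6}->{3,4,5,6}
So after constraint 3: D(X) = {5,6,7,9}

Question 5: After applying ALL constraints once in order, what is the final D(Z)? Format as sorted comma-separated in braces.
Constraint 1 (Y + Z = X) on D(Y)={3,4,6,8} D(Z)={2,3,4,5,6,7} D(X)={2,3,5,6,7,9}: Y {3,4,6,8}->{3,4,6}; Z {2,3,4,5,6,7}->{2,3,4,5,6}; X {2,3,5,6,7,9}->{5,6,7,9}
Constraint 2 (W != Y) on D(W)={2,4,7,8,9} D(Y)={3,4,6}: no change
Constraint 3 (W < Z) on D(W)={2,4,7,8,9} D(Z)={2,3,4,5,6}: W {2,4,7,8,9}->{2,4}; Z {2,3,4,5,6}->{3,4,5,6}
Constraint 4 (X != Z) on D(X)={5,6,7,9} D(Z)={3,4,5,6}: no change
So after all 4 constraints: D(Z) = {3,4,5,6}

Answer: {3,4,5,6}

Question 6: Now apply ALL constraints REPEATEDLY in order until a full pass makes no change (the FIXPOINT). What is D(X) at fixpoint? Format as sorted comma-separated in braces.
Answer: {6,7,9}

Derivation:
pass 0 (initial): D(X)={2,3,5,6,7,9}
pass 1: W {2,4,7,8,9}->{2,4}; X {2,3,5,6,7,9}->{5,6,7,9}; Y {3,4,6,8}->{3,4,6}; Z {2,3,4,5,6,7}->{3,4,5,6}
pass 2: X {5,6,7,9}->{6,7,9}
pass 3: no change
Fixpoint after 3 passes: D(X) = {6,7,9}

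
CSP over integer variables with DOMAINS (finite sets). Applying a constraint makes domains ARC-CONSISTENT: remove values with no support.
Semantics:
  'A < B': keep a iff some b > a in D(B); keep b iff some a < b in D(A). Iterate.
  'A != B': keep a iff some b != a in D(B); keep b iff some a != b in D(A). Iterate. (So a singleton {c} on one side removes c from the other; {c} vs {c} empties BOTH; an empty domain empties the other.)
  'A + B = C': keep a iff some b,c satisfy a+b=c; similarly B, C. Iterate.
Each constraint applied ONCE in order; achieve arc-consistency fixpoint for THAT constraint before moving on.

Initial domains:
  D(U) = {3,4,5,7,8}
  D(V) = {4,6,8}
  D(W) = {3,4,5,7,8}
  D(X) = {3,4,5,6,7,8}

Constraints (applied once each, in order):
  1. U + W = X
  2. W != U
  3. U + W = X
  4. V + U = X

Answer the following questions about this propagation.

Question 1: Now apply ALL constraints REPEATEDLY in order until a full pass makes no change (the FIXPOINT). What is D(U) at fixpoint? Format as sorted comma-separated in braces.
Answer: {3,4}

Derivation:
pass 0 (initial): D(U)={3,4,5,7,8}
pass 1: U {3,4,5,7,8}->{3,4}; V {4,6,8}->{4}; W {3,4,5,7,8}->{3,4,5}; X {3,4,5,6,7,8}->{7,8}
pass 2: no change
Fixpoint after 2 passes: D(U) = {3,4}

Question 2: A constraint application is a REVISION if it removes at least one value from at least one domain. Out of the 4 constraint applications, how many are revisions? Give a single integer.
Answer: 2

Derivation:
Constraint 1 (U + W = X) on D(U)={3,4,5,7,8} D(W)={3,4,5,7,8} D(X)={3,4,5,6,7,8}: U {3,4,5,7,8}->{3,4,5}; W {3,4,5,7,8}->{3,4,5}; X {3,4,5,6,7,8}->{6,7,8} => REVISION
Constraint 2 (W != U) on D(W)={3,4,5} D(U)={3,4,5}: no change => not a revision
Constraint 3 (U + W = X) on D(U)={3,4,5} D(W)={3,4,5} D(X)={6,7,8}: no change => not a revision
Constraint 4 (V + U = X) on D(V)={4,6,8} D(U)={3,4,5} D(X)={6,7,8}: V {4,6,8}->{4}; U {3,4,5}->{3,4}; X {6,7,8}->{7,8} => REVISION
Total revisions = 2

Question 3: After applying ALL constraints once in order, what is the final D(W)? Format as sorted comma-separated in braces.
Answer: {3,4,5}

Derivation:
Constraint 1 (U + W = X) on D(U)={3,4,5,7,8} D(W)={3,4,5,7,8} D(X)={3,4,5,6,7,8}: U {3,4,5,7,8}->{3,4,5}; W {3,4,5,7,8}->{3,4,5}; X {3,4,5,6,7,8}->{6,7,8}
Constraint 2 (W != U) on D(W)={3,4,5} D(U)={3,4,5}: no change
Constraint 3 (U + W = X) on D(U)={3,4,5} D(W)={3,4,5} D(X)={6,7,8}: no change
Constraint 4 (V + U = X) on D(V)={4,6,8} D(U)={3,4,5} D(X)={6,7,8}: V {4,6,8}->{4}; U {3,4,5}->{3,4}; X {6,7,8}->{7,8}
So after all 4 constraints: D(W) = {3,4,5}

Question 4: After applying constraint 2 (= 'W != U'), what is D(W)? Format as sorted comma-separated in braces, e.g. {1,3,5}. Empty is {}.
Constraint 1 (U + W = X) on D(U)={3,4,5,7,8} D(W)={3,4,5,7,8} D(X)={3,4,5,6,7,8}: U {3,4,5,7,8}->{3,4,5}; W {3,4,5,7,8}->{3,4,5}; X {3,4,5,6,7,8}->{6,7,8}
Constraint 2 (W != U) on D(W)={3,4,5} D(U)={3,4,5}: no change
So after constraint 2: D(W) = {3,4,5}

Answer: {3,4,5}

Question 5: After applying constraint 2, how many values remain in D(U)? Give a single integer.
Constraint 1 (U + W = X) on D(U)={3,4,5,7,8} D(W)={3,4,5,7,8} D(X)={3,4,5,6,7,8}: U {3,4,5,7,8}->{3,4,5}; W {3,4,5,7,8}->{3,4,5}; X {3,4,5,6,7,8}->{6,7,8}
Constraint 2 (W != U) on D(W)={3,4,5} D(U)={3,4,5}: no change
So after constraint 2: D(U)={3,4,5}, size = 3

Answer: 3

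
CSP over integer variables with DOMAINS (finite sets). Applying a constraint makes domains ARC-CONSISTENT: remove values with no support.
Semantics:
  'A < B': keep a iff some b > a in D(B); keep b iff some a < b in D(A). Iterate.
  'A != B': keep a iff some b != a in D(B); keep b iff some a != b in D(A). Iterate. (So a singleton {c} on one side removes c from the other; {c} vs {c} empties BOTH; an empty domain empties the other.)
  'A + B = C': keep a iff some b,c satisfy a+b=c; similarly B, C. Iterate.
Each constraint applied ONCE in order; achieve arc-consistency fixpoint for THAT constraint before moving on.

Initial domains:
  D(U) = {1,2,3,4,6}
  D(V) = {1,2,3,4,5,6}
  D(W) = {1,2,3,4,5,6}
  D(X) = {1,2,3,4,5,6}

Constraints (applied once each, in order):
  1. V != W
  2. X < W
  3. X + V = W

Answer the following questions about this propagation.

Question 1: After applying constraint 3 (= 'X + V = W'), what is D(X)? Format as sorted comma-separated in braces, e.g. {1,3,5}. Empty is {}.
Answer: {1,2,3,4,5}

Derivation:
Constraint 1 (V != W) on D(V)={1,2,3,4,5,6} D(W)={1,2,3,4,5,6}: no change
Constraint 2 (X < W) on D(X)={1,2,3,4,5,6} D(W)={1,2,3,4,5,6}: X {1,2,3,4,5,6}->{1,2,3,4,5}; W {1,2,3,4,5,6}->{2,3,4,5,6}
Constraint 3 (X + V = W) on D(X)={1,2,3,4,5} D(V)={1,2,3,4,5,6} D(W)={2,3,4,5,6}: V {1,2,3,4,5,6}->{1,2,3,4,5}
So after constraint 3: D(X) = {1,2,3,4,5}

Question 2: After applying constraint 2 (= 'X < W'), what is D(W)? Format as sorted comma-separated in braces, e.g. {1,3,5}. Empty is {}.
Constraint 1 (V != W) on D(V)={1,2,3,4,5,6} D(W)={1,2,3,4,5,6}: no change
Constraint 2 (X < W) on D(X)={1,2,3,4,5,6} D(W)={1,2,3,4,5,6}: X {1,2,3,4,5,6}->{1,2,3,4,5}; W {1,2,3,4,5,6}->{2,3,4,5,6}
So after constraint 2: D(W) = {2,3,4,5,6}

Answer: {2,3,4,5,6}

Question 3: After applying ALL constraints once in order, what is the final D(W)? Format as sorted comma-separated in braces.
Constraint 1 (V != W) on D(V)={1,2,3,4,5,6} D(W)={1,2,3,4,5,6}: no change
Constraint 2 (X < W) on D(X)={1,2,3,4,5,6} D(W)={1,2,3,4,5,6}: X {1,2,3,4,5,6}->{1,2,3,4,5}; W {1,2,3,4,5,6}->{2,3,4,5,6}
Constraint 3 (X + V = W) on D(X)={1,2,3,4,5} D(V)={1,2,3,4,5,6} D(W)={2,3,4,5,6}: V {1,2,3,4,5,6}->{1,2,3,4,5}
So after all 3 constraints: D(W) = {2,3,4,5,6}

Answer: {2,3,4,5,6}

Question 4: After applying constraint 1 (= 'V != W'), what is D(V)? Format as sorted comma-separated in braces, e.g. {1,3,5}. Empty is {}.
Answer: {1,2,3,4,5,6}

Derivation:
Constraint 1 (V != W) on D(V)={1,2,3,4,5,6} D(W)={1,2,3,4,5,6}: no change
So after constraint 1: D(V) = {1,2,3,4,5,6}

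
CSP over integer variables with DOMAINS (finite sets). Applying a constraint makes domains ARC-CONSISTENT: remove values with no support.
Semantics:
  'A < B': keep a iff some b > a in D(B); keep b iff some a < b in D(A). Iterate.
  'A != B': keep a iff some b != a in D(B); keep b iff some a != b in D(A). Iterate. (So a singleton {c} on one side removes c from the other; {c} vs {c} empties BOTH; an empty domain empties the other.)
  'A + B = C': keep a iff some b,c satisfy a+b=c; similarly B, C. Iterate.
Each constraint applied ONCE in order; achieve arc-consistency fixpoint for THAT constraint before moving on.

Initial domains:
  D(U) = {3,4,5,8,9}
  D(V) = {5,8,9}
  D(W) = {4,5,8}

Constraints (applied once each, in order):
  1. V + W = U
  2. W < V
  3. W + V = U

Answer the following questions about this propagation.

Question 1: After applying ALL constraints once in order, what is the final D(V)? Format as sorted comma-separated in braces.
Constraint 1 (V + W = U) on D(V)={5,8,9} D(W)={4,5,8} D(U)={3,4,5,8,9}: V {5,8,9}->{5}; W {4,5,8}->{4}; U {3,4,5,8,9}->{9}
Constraint 2 (W < V) on D(W)={4} D(V)={5}: no change
Constraint 3 (W + V = U) on D(W)={4} D(V)={5} D(U)={9}: no change
So after all 3 constraints: D(V) = {5}

Answer: {5}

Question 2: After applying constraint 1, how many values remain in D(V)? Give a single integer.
Constraint 1 (V + W = U) on D(V)={5,8,9} D(W)={4,5,8} D(U)={3,4,5,8,9}: V {5,8,9}->{5}; W {4,5,8}->{4}; U {3,4,5,8,9}->{9}
So after constraint 1: D(V)={5}, size = 1

Answer: 1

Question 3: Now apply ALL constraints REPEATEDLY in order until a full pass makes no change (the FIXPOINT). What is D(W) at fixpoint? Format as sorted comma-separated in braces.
pass 0 (initial): D(W)={4,5,8}
pass 1: U {3,4,5,8,9}->{9}; V {5,8,9}->{5}; W {4,5,8}->{4}
pass 2: no change
Fixpoint after 2 passes: D(W) = {4}

Answer: {4}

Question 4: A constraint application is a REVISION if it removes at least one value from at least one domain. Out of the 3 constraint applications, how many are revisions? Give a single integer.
Answer: 1

Derivation:
Constraint 1 (V + W = U) on D(V)={5,8,9} D(W)={4,5,8} D(U)={3,4,5,8,9}: V {5,8,9}->{5}; W {4,5,8}->{4}; U {3,4,5,8,9}->{9} => REVISION
Constraint 2 (W < V) on D(W)={4} D(V)={5}: no change => not a revision
Constraint 3 (W + V = U) on D(W)={4} D(V)={5} D(U)={9}: no change => not a revision
Total revisions = 1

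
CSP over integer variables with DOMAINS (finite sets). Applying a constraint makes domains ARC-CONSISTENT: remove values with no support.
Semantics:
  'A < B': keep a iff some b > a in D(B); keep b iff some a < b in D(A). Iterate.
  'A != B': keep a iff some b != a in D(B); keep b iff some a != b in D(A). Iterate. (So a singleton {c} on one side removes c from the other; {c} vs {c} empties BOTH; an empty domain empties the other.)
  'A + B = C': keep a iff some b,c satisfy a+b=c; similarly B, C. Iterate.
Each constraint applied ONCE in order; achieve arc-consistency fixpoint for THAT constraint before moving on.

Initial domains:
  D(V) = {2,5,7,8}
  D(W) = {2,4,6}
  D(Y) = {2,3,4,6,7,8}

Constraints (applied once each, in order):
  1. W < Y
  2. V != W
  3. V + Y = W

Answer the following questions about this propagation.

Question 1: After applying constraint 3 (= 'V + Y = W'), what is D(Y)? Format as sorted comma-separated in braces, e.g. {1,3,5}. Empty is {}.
Answer: {4}

Derivation:
Constraint 1 (W < Y) on D(W)={2,4,6} D(Y)={2,3,4,6,7,8}: Y {2,3,4,6,7,8}->{3,4,6,7,8}
Constraint 2 (V != W) on D(V)={2,5,7,8} D(W)={2,4,6}: no change
Constraint 3 (V + Y = W) on D(V)={2,5,7,8} D(Y)={3,4,6,7,8} D(W)={2,4,6}: V {2,5,7,8}->{2}; Y {3,4,6,7,8}->{4}; W {2,4,6}->{6}
So after constraint 3: D(Y) = {4}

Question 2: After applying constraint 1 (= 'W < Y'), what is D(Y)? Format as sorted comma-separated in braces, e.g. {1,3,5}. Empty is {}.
Answer: {3,4,6,7,8}

Derivation:
Constraint 1 (W < Y) on D(W)={2,4,6} D(Y)={2,3,4,6,7,8}: Y {2,3,4,6,7,8}->{3,4,6,7,8}
So after constraint 1: D(Y) = {3,4,6,7,8}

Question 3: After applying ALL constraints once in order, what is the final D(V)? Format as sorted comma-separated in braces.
Answer: {2}

Derivation:
Constraint 1 (W < Y) on D(W)={2,4,6} D(Y)={2,3,4,6,7,8}: Y {2,3,4,6,7,8}->{3,4,6,7,8}
Constraint 2 (V != W) on D(V)={2,5,7,8} D(W)={2,4,6}: no change
Constraint 3 (V + Y = W) on D(V)={2,5,7,8} D(Y)={3,4,6,7,8} D(W)={2,4,6}: V {2,5,7,8}->{2}; Y {3,4,6,7,8}->{4}; W {2,4,6}->{6}
So after all 3 constraints: D(V) = {2}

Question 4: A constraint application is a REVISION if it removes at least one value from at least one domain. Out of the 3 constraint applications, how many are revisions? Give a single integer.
Answer: 2

Derivation:
Constraint 1 (W < Y) on D(W)={2,4,6} D(Y)={2,3,4,6,7,8}: Y {2,3,4,6,7,8}->{3,4,6,7,8} => REVISION
Constraint 2 (V != W) on D(V)={2,5,7,8} D(W)={2,4,6}: no change => not a revision
Constraint 3 (V + Y = W) on D(V)={2,5,7,8} D(Y)={3,4,6,7,8} D(W)={2,4,6}: V {2,5,7,8}->{2}; Y {3,4,6,7,8}->{4}; W {2,4,6}->{6} => REVISION
Total revisions = 2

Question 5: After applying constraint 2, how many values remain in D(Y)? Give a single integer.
Constraint 1 (W < Y) on D(W)={2,4,6} D(Y)={2,3,4,6,7,8}: Y {2,3,4,6,7,8}->{3,4,6,7,8}
Constraint 2 (V != W) on D(V)={2,5,7,8} D(W)={2,4,6}: no change
So after constraint 2: D(Y)={3,4,6,7,8}, size = 5

Answer: 5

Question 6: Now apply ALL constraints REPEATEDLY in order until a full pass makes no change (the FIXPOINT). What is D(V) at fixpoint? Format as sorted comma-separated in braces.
Answer: {}

Derivation:
pass 0 (initial): D(V)={2,5,7,8}
pass 1: V {2,5,7,8}->{2}; W {2,4,6}->{6}; Y {2,3,4,6,7,8}->{4}
pass 2: V {2}->{}; W {6}->{}; Y {4}->{}
pass 3: no change
Fixpoint after 3 passes: D(V) = {}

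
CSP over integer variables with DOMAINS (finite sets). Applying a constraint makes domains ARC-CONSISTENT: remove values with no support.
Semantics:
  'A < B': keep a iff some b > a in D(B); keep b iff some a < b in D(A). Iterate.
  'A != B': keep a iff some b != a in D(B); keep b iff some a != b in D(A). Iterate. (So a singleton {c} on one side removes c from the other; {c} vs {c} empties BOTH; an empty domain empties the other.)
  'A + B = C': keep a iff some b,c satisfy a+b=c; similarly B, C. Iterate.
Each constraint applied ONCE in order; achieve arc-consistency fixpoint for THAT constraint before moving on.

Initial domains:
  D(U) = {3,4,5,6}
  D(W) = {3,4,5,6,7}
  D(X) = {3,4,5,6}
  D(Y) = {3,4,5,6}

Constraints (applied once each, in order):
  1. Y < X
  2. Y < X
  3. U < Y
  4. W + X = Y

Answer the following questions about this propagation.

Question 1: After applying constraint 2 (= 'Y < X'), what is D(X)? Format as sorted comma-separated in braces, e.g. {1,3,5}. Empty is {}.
Answer: {4,5,6}

Derivation:
Constraint 1 (Y < X) on D(Y)={3,4,5,6} D(X)={3,4,5,6}: Y {3,4,5,6}->{3,4,5}; X {3,4,5,6}->{4,5,6}
Constraint 2 (Y < X) on D(Y)={3,4,5} D(X)={4,5,6}: no change
So after constraint 2: D(X) = {4,5,6}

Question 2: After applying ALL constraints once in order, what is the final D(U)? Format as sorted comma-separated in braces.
Answer: {3,4}

Derivation:
Constraint 1 (Y < X) on D(Y)={3,4,5,6} D(X)={3,4,5,6}: Y {3,4,5,6}->{3,4,5}; X {3,4,5,6}->{4,5,6}
Constraint 2 (Y < X) on D(Y)={3,4,5} D(X)={4,5,6}: no change
Constraint 3 (U < Y) on D(U)={3,4,5,6} D(Y)={3,4,5}: U {3,4,5,6}->{3,4}; Y {3,4,5}->{4,5}
Constraint 4 (W + X = Y) on D(W)={3,4,5,6,7} D(X)={4,5,6} D(Y)={4,5}: W {3,4,5,6,7}->{}; X {4,5,6}->{}; Y {4,5}->{}
So after all 4 constraints: D(U) = {3,4}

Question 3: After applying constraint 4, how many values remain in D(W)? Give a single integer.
Constraint 1 (Y < X) on D(Y)={3,4,5,6} D(X)={3,4,5,6}: Y {3,4,5,6}->{3,4,5}; X {3,4,5,6}->{4,5,6}
Constraint 2 (Y < X) on D(Y)={3,4,5} D(X)={4,5,6}: no change
Constraint 3 (U < Y) on D(U)={3,4,5,6} D(Y)={3,4,5}: U {3,4,5,6}->{3,4}; Y {3,4,5}->{4,5}
Constraint 4 (W + X = Y) on D(W)={3,4,5,6,7} D(X)={4,5,6} D(Y)={4,5}: W {3,4,5,6,7}->{}; X {4,5,6}->{}; Y {4,5}->{}
So after constraint 4: D(W)={}, size = 0

Answer: 0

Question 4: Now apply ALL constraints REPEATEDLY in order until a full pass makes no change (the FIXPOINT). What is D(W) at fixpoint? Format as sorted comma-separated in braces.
pass 0 (initial): D(W)={3,4,5,6,7}
pass 1: U {3,4,5,6}->{3,4}; W {3,4,5,6,7}->{}; X {3,4,5,6}->{}; Y {3,4,5,6}->{}
pass 2: U {3,4}->{}
pass 3: no change
Fixpoint after 3 passes: D(W) = {}

Answer: {}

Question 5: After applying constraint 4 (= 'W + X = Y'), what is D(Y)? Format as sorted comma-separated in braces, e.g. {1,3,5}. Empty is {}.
Constraint 1 (Y < X) on D(Y)={3,4,5,6} D(X)={3,4,5,6}: Y {3,4,5,6}->{3,4,5}; X {3,4,5,6}->{4,5,6}
Constraint 2 (Y < X) on D(Y)={3,4,5} D(X)={4,5,6}: no change
Constraint 3 (U < Y) on D(U)={3,4,5,6} D(Y)={3,4,5}: U {3,4,5,6}->{3,4}; Y {3,4,5}->{4,5}
Constraint 4 (W + X = Y) on D(W)={3,4,5,6,7} D(X)={4,5,6} D(Y)={4,5}: W {3,4,5,6,7}->{}; X {4,5,6}->{}; Y {4,5}->{}
So after constraint 4: D(Y) = {}

Answer: {}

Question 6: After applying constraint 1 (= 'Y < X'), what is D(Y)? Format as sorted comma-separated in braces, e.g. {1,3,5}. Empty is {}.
Constraint 1 (Y < X) on D(Y)={3,4,5,6} D(X)={3,4,5,6}: Y {3,4,5,6}->{3,4,5}; X {3,4,5,6}->{4,5,6}
So after constraint 1: D(Y) = {3,4,5}

Answer: {3,4,5}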